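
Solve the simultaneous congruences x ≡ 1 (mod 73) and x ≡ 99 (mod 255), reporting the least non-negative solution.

12849

Write x = 1 + 73·k. Then 73·k ≡ 99 − 1 ≡ 98 (mod 255).
Need 73⁻¹ mod 255. Extended Euclid on (255, 73):
255 = 3*73 + 36
73 = 2*36 + 1
36 = 36*1 + 0
Back-substitute:
1 = 73 − 2·36
1 = −2·255 + 7·73
73⁻¹ ≡ 7 (mod 255), so k ≡ 7·98 ≡ 176 (mod 255).
x = 1 + 73·176 = 12849.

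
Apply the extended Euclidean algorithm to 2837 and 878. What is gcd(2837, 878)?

Apply Euclid's algorithm to 2837 and 878:
2837 = 3·878 + 203
878 = 4·203 + 66
203 = 3·66 + 5
66 = 13·5 + 1
5 = 5·1 + 0
gcd(2837, 878) = 1.
Working backward:
1 = 66 − 13·5
1 = −13·203 + 40·66
1 = 40·878 − 173·203
1 = −173·2837 + 559·878
So 1 = (-173)·2837 + (559)·878.

1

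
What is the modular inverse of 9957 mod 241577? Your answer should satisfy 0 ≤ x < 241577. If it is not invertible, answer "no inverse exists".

217873

Run Euclid on (241577, 9957):
241577 = 24·9957 + 2609
9957 = 3·2609 + 2130
2609 = 1·2130 + 479
2130 = 4·479 + 214
479 = 2·214 + 51
214 = 4·51 + 10
51 = 5·10 + 1
10 = 10·1 + 0
Since gcd(9957, 241577) = 1, back-substitute to write 1 as a combination:
1 = 51 − 5·10
1 = −5·214 + 21·51
1 = 21·479 − 47·214
1 = −47·2130 + 209·479
1 = 209·2609 − 256·2130
1 = −256·9957 + 977·2609
1 = 977·241577 − 23704·9957
So 9957·(-23704) ≡ 1 (mod 241577), and -23704 ≡ 217873 (mod 241577).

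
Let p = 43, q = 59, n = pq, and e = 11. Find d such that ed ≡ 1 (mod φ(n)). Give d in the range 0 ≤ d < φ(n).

φ(n) = (p−1)(q−1) = 42·58 = 2436.
Need d with 11·d ≡ 1 (mod 2436). Apply the extended Euclidean algorithm:
2436 = 221*11 + 5
11 = 2*5 + 1
5 = 5*1 + 0
Back-substitute:
1 = 11 − 2·5
1 = −2·2436 + 443·11
So 11·443 ≡ 1 (mod 2436), hence d = 443.

443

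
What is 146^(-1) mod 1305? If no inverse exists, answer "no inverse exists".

581

gcd(1305, 146) by repeated division:
1305 = 8*146 + 137
146 = 1*137 + 9
137 = 15*9 + 2
9 = 4*2 + 1
2 = 2*1 + 0
The gcd is 1. Working backward:
1 = 9 − 4·2
1 = −4·137 + 61·9
1 = 61·146 − 65·137
1 = −65·1305 + 581·146
So 146·581 ≡ 1 (mod 1305).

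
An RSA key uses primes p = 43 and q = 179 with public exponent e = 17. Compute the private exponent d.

φ(n) = (p−1)(q−1) = 42·178 = 7476.
Need d with 17·d ≡ 1 (mod 7476). Apply the extended Euclidean algorithm:
7476 = 439×17 + 13
17 = 1×13 + 4
13 = 3×4 + 1
4 = 4×1 + 0
Back-substitute:
1 = 13 − 3·4
1 = −3·17 + 4·13
1 = 4·7476 − 1759·17
So 17·(-1759) ≡ 1 (mod 7476), hence d ≡ -1759 ≡ 5717 (mod 7476).

5717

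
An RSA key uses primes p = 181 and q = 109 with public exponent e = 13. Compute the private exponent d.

7477

φ(n) = (p−1)(q−1) = 180·108 = 19440.
Need d with 13·d ≡ 1 (mod 19440). Apply the extended Euclidean algorithm:
19440 = 1495·13 + 5
13 = 2·5 + 3
5 = 1·3 + 2
3 = 1·2 + 1
2 = 2·1 + 0
Back-substitute:
1 = 3 − 2
1 = −5 + 2·3
1 = 2·13 − 5·5
1 = −5·19440 + 7477·13
So 13·7477 ≡ 1 (mod 19440), hence d = 7477.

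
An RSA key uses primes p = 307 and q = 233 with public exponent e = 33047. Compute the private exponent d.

φ(n) = (p−1)(q−1) = 306·232 = 70992.
Need d with 33047·d ≡ 1 (mod 70992). Apply the extended Euclidean algorithm:
70992 = 2*33047 + 4898
33047 = 6*4898 + 3659
4898 = 1*3659 + 1239
3659 = 2*1239 + 1181
1239 = 1*1181 + 58
1181 = 20*58 + 21
58 = 2*21 + 16
21 = 1*16 + 5
16 = 3*5 + 1
5 = 5*1 + 0
Back-substitute:
1 = 16 − 3·5
1 = −3·21 + 4·16
1 = 4·58 − 11·21
1 = −11·1181 + 224·58
1 = 224·1239 − 235·1181
1 = −235·3659 + 694·1239
1 = 694·4898 − 929·3659
1 = −929·33047 + 6268·4898
1 = 6268·70992 − 13465·33047
So 33047·(-13465) ≡ 1 (mod 70992), hence d ≡ -13465 ≡ 57527 (mod 70992).

57527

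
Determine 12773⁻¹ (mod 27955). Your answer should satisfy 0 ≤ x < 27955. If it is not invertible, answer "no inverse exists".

2112

Apply the Euclidean algorithm to 27955 and 12773:
27955 = 2*12773 + 2409
12773 = 5*2409 + 728
2409 = 3*728 + 225
728 = 3*225 + 53
225 = 4*53 + 13
53 = 4*13 + 1
13 = 13*1 + 0
Since gcd(12773, 27955) = 1, back-substitute to write 1 as a combination:
1 = 53 − 4·13
1 = −4·225 + 17·53
1 = 17·728 − 55·225
1 = −55·2409 + 182·728
1 = 182·12773 − 965·2409
1 = −965·27955 + 2112·12773
So 12773·2112 ≡ 1 (mod 27955).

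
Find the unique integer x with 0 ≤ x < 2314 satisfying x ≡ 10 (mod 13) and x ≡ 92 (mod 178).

Write x = 10 + 13·k. Then 13·k ≡ 92 − 10 ≡ 82 (mod 178).
Need 13⁻¹ mod 178. Extended Euclid on (178, 13):
178 = 13*13 + 9
13 = 1*9 + 4
9 = 2*4 + 1
4 = 4*1 + 0
Back-substitute:
1 = 9 − 2·4
1 = −2·13 + 3·9
1 = 3·178 − 41·13
13⁻¹ ≡ 137 (mod 178), so k ≡ 137·82 ≡ 20 (mod 178).
x = 10 + 13·20 = 270.

270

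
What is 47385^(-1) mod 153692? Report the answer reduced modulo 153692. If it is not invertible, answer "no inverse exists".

36901

Run Euclid on (153692, 47385):
153692 = 3·47385 + 11537
47385 = 4·11537 + 1237
11537 = 9·1237 + 404
1237 = 3·404 + 25
404 = 16·25 + 4
25 = 6·4 + 1
4 = 4·1 + 0
The gcd is 1. Working backward:
1 = 25 − 6·4
1 = −6·404 + 97·25
1 = 97·1237 − 297·404
1 = −297·11537 + 2770·1237
1 = 2770·47385 − 11377·11537
1 = −11377·153692 + 36901·47385
So 47385·36901 ≡ 1 (mod 153692).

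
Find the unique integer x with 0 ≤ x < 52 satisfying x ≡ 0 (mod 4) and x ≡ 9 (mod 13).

48

Write x = 0 + 4·k. Then 4·k ≡ 9 − 0 ≡ 9 (mod 13).
Need 4⁻¹ mod 13. Extended Euclid on (13, 4):
13 = 3*4 + 1
4 = 4*1 + 0
Back-substitute:
1 = 13 − 3·4
4⁻¹ ≡ 10 (mod 13), so k ≡ 10·9 ≡ 12 (mod 13).
x = 0 + 4·12 = 48.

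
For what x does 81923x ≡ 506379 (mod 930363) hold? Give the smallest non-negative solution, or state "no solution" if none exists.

First find gcd(81923, 930363):
930363 = 11×81923 + 29210
81923 = 2×29210 + 23503
29210 = 1×23503 + 5707
23503 = 4×5707 + 675
5707 = 8×675 + 307
675 = 2×307 + 61
307 = 5×61 + 2
61 = 30×2 + 1
2 = 2×1 + 0
gcd = 1, so a unique solution mod 930363 exists.
Back-substitute for the Bézout coefficients:
1 = 61 − 30·2
1 = −30·307 + 151·61
1 = 151·675 − 332·307
1 = −332·5707 + 2807·675
1 = 2807·23503 − 11560·5707
1 = −11560·29210 + 14367·23503
1 = 14367·81923 − 40294·29210
1 = −40294·930363 + 457601·81923
So 81923·(457601) ≡ 1 (mod 930363), giving 81923⁻¹ ≡ 457601.
x ≡ 81923⁻¹·506379 ≡ 457601·506379 ≡ 536910 (mod 930363).

536910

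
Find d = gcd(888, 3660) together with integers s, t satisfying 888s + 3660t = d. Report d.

Repeated division:
3660 = 4*888 + 108
888 = 8*108 + 24
108 = 4*24 + 12
24 = 2*12 + 0
gcd(888, 3660) = 12.
Back-substituting:
12 = 108 − 4·24
12 = −4·888 + 33·108
12 = 33·3660 − 136·888
So 12 = (33)·3660 + (-136)·888.

12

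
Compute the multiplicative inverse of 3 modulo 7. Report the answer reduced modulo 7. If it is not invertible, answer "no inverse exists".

Run Euclid on (7, 3):
7 = 2*3 + 1
3 = 3*1 + 0
The gcd is 1. Working backward:
1 = 7 − 2·3
Thus 3·(-2) ≡ 1 (mod 7); reducing, -2 mod 7 = 5.

5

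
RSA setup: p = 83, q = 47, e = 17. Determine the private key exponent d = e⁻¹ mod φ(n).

φ(n) = (p−1)(q−1) = 82·46 = 3772.
Need d with 17·d ≡ 1 (mod 3772). Apply the extended Euclidean algorithm:
3772 = 221×17 + 15
17 = 1×15 + 2
15 = 7×2 + 1
2 = 2×1 + 0
Back-substitute:
1 = 15 − 7·2
1 = −7·17 + 8·15
1 = 8·3772 − 1775·17
So 17·(-1775) ≡ 1 (mod 3772), hence d ≡ -1775 ≡ 1997 (mod 3772).

1997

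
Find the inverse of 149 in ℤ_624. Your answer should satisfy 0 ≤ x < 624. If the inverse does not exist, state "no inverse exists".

557

gcd(624, 149) by repeated division:
624 = 4*149 + 28
149 = 5*28 + 9
28 = 3*9 + 1
9 = 9*1 + 0
Since gcd(149, 624) = 1, back-substitute to write 1 as a combination:
1 = 28 − 3·9
1 = −3·149 + 16·28
1 = 16·624 − 67·149
Thus 149·(-67) ≡ 1 (mod 624); reducing, -67 mod 624 = 557.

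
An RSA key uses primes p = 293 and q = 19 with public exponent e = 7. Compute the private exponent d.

751

φ(n) = (p−1)(q−1) = 292·18 = 5256.
Need d with 7·d ≡ 1 (mod 5256). Apply the extended Euclidean algorithm:
5256 = 750*7 + 6
7 = 1*6 + 1
6 = 6*1 + 0
Back-substitute:
1 = 7 − 6
1 = −5256 + 751·7
So 7·751 ≡ 1 (mod 5256), hence d = 751.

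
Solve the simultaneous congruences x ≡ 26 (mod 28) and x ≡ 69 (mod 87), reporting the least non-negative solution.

2070

Write x = 26 + 28·k. Then 28·k ≡ 69 − 26 ≡ 43 (mod 87).
Need 28⁻¹ mod 87. Extended Euclid on (87, 28):
87 = 3×28 + 3
28 = 9×3 + 1
3 = 3×1 + 0
Back-substitute:
1 = 28 − 9·3
1 = −9·87 + 28·28
28⁻¹ ≡ 28 (mod 87), so k ≡ 28·43 ≡ 73 (mod 87).
x = 26 + 28·73 = 2070.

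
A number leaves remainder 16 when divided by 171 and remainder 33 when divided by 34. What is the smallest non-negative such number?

Write x = 16 + 171·k. Then 171·k ≡ 33 − 16 ≡ 17 (mod 34).
Need 171⁻¹ mod 34. Extended Euclid on (34, 1):
34 = 34·1 + 0
171⁻¹ ≡ 1 (mod 34), so k ≡ 1·17 ≡ 17 (mod 34).
x = 16 + 171·17 = 2923.

2923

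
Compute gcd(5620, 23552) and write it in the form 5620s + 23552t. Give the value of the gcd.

Repeated division:
23552 = 4·5620 + 1072
5620 = 5·1072 + 260
1072 = 4·260 + 32
260 = 8·32 + 4
32 = 8·4 + 0
gcd(5620, 23552) = 4.
Back-substituting:
4 = 260 − 8·32
4 = −8·1072 + 33·260
4 = 33·5620 − 173·1072
4 = −173·23552 + 725·5620
So 4 = (-173)·23552 + (725)·5620.

4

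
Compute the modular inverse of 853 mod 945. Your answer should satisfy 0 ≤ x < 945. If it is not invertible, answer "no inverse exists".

Extended Euclidean algorithm:
945 = 1·853 + 92
853 = 9·92 + 25
92 = 3·25 + 17
25 = 1·17 + 8
17 = 2·8 + 1
8 = 8·1 + 0
The gcd is 1. Working backward:
1 = 17 − 2·8
1 = −2·25 + 3·17
1 = 3·92 − 11·25
1 = −11·853 + 102·92
1 = 102·945 − 113·853
So 853·(-113) ≡ 1 (mod 945), and -113 ≡ 832 (mod 945).

832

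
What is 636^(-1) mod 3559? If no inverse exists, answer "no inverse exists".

Apply the Euclidean algorithm to 3559 and 636:
3559 = 5*636 + 379
636 = 1*379 + 257
379 = 1*257 + 122
257 = 2*122 + 13
122 = 9*13 + 5
13 = 2*5 + 3
5 = 1*3 + 2
3 = 1*2 + 1
2 = 2*1 + 0
The gcd is 1. Working backward:
1 = 3 − 2
1 = −5 + 2·3
1 = 2·13 − 5·5
1 = −5·122 + 47·13
1 = 47·257 − 99·122
1 = −99·379 + 146·257
1 = 146·636 − 245·379
1 = −245·3559 + 1371·636
So 636·1371 ≡ 1 (mod 3559).

1371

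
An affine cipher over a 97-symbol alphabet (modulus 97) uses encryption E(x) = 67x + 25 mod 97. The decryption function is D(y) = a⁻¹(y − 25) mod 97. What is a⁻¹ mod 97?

42

Run Euclid on (97, 67):
97 = 1*67 + 30
67 = 2*30 + 7
30 = 4*7 + 2
7 = 3*2 + 1
2 = 2*1 + 0
The gcd is 1. Working backward:
1 = 7 − 3·2
1 = −3·30 + 13·7
1 = 13·67 − 29·30
1 = −29·97 + 42·67
So 67·42 ≡ 1 (mod 97).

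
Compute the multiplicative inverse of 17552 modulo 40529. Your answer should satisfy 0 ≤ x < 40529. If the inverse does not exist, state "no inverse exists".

gcd(40529, 17552) by repeated division:
40529 = 2·17552 + 5425
17552 = 3·5425 + 1277
5425 = 4·1277 + 317
1277 = 4·317 + 9
317 = 35·9 + 2
9 = 4·2 + 1
2 = 2·1 + 0
Since gcd(17552, 40529) = 1, back-substitute to write 1 as a combination:
1 = 9 − 4·2
1 = −4·317 + 141·9
1 = 141·1277 − 568·317
1 = −568·5425 + 2413·1277
1 = 2413·17552 − 7807·5425
1 = −7807·40529 + 18027·17552
So 17552·18027 ≡ 1 (mod 40529).

18027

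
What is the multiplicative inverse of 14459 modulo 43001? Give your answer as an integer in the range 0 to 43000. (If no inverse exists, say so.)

41743

gcd(43001, 14459) by repeated division:
43001 = 2*14459 + 14083
14459 = 1*14083 + 376
14083 = 37*376 + 171
376 = 2*171 + 34
171 = 5*34 + 1
34 = 34*1 + 0
Since gcd(14459, 43001) = 1, back-substitute to write 1 as a combination:
1 = 171 − 5·34
1 = −5·376 + 11·171
1 = 11·14083 − 412·376
1 = −412·14459 + 423·14083
1 = 423·43001 − 1258·14459
Thus 14459·(-1258) ≡ 1 (mod 43001); reducing, -1258 mod 43001 = 41743.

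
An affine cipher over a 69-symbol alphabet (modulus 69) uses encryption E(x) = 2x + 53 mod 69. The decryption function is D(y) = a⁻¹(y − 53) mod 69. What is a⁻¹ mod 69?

35

gcd(69, 2) by repeated division:
69 = 34·2 + 1
2 = 2·1 + 0
gcd = 1, so the inverse exists. Back-substitute:
1 = 69 − 34·2
Thus 2·(-34) ≡ 1 (mod 69); reducing, -34 mod 69 = 35.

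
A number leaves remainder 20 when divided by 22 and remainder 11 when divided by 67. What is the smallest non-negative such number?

614

Write x = 20 + 22·k. Then 22·k ≡ 11 − 20 ≡ 58 (mod 67).
Need 22⁻¹ mod 67. Extended Euclid on (67, 22):
67 = 3·22 + 1
22 = 22·1 + 0
Back-substitute:
1 = 67 − 3·22
22⁻¹ ≡ 64 (mod 67), so k ≡ 64·58 ≡ 27 (mod 67).
x = 20 + 22·27 = 614.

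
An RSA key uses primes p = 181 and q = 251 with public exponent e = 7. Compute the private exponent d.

32143

φ(n) = (p−1)(q−1) = 180·250 = 45000.
Need d with 7·d ≡ 1 (mod 45000). Apply the extended Euclidean algorithm:
45000 = 6428*7 + 4
7 = 1*4 + 3
4 = 1*3 + 1
3 = 3*1 + 0
Back-substitute:
1 = 4 − 3
1 = −7 + 2·4
1 = 2·45000 − 12857·7
So 7·(-12857) ≡ 1 (mod 45000), hence d ≡ -12857 ≡ 32143 (mod 45000).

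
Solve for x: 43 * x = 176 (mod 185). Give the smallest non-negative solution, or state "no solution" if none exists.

17

First find gcd(43, 185):
185 = 4·43 + 13
43 = 3·13 + 4
13 = 3·4 + 1
4 = 4·1 + 0
gcd = 1, so a unique solution mod 185 exists.
Back-substitute for the Bézout coefficients:
1 = 13 − 3·4
1 = −3·43 + 10·13
1 = 10·185 − 43·43
So 43·(-43) ≡ 1 (mod 185), giving 43⁻¹ ≡ 142.
x ≡ 43⁻¹·176 ≡ 142·176 ≡ 17 (mod 185).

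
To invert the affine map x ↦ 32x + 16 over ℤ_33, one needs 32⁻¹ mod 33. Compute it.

32

Apply the Euclidean algorithm to 33 and 32:
33 = 1*32 + 1
32 = 32*1 + 0
Since gcd(32, 33) = 1, back-substitute to write 1 as a combination:
1 = 33 − 32
Thus 32·(-1) ≡ 1 (mod 33); reducing, -1 mod 33 = 32.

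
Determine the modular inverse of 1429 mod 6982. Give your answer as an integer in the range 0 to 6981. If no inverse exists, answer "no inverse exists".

5697

Extended Euclidean algorithm:
6982 = 4×1429 + 1266
1429 = 1×1266 + 163
1266 = 7×163 + 125
163 = 1×125 + 38
125 = 3×38 + 11
38 = 3×11 + 5
11 = 2×5 + 1
5 = 5×1 + 0
Since gcd(1429, 6982) = 1, back-substitute to write 1 as a combination:
1 = 11 − 2·5
1 = −2·38 + 7·11
1 = 7·125 − 23·38
1 = −23·163 + 30·125
1 = 30·1266 − 233·163
1 = −233·1429 + 263·1266
1 = 263·6982 − 1285·1429
Hence 1429⁻¹ ≡ -1285 ≡ 5697 (mod 6982).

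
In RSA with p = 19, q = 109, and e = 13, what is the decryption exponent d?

φ(n) = (p−1)(q−1) = 18·108 = 1944.
Need d with 13·d ≡ 1 (mod 1944). Apply the extended Euclidean algorithm:
1944 = 149×13 + 7
13 = 1×7 + 6
7 = 1×6 + 1
6 = 6×1 + 0
Back-substitute:
1 = 7 − 6
1 = −13 + 2·7
1 = 2·1944 − 299·13
So 13·(-299) ≡ 1 (mod 1944), hence d ≡ -299 ≡ 1645 (mod 1944).

1645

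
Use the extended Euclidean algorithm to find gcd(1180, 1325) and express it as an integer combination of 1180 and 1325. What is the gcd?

Euclidean algorithm:
1325 = 1*1180 + 145
1180 = 8*145 + 20
145 = 7*20 + 5
20 = 4*5 + 0
gcd(1180, 1325) = 5.
Back-substituting:
5 = 145 − 7·20
5 = −7·1180 + 57·145
5 = 57·1325 − 64·1180
So 5 = (57)·1325 + (-64)·1180.

5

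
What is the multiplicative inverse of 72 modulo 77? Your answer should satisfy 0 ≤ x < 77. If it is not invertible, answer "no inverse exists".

46

Run Euclid on (77, 72):
77 = 1·72 + 5
72 = 14·5 + 2
5 = 2·2 + 1
2 = 2·1 + 0
The gcd is 1. Working backward:
1 = 5 − 2·2
1 = −2·72 + 29·5
1 = 29·77 − 31·72
Hence 72⁻¹ ≡ -31 ≡ 46 (mod 77).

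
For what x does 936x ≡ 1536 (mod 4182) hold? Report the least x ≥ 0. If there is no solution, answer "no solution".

91

First find gcd(936, 4182):
4182 = 4*936 + 438
936 = 2*438 + 60
438 = 7*60 + 18
60 = 3*18 + 6
18 = 3*6 + 0
gcd = 6 and 6 | 1536, so solutions exist. Divide through by 6: 156x ≡ 256 (mod 697).
Now find 156⁻¹ mod 697:
697 = 4×156 + 73
156 = 2×73 + 10
73 = 7×10 + 3
10 = 3×3 + 1
3 = 3×1 + 0
Back-substitute:
1 = 10 − 3·3
1 = −3·73 + 22·10
1 = 22·156 − 47·73
1 = −47·697 + 210·156
So 156⁻¹ ≡ 210 (mod 697).
Then x ≡ 210·256 ≡ 91 (mod 697); the smallest non-negative solution is x = 91.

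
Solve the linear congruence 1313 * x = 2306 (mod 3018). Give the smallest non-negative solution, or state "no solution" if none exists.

First find gcd(1313, 3018):
3018 = 2×1313 + 392
1313 = 3×392 + 137
392 = 2×137 + 118
137 = 1×118 + 19
118 = 6×19 + 4
19 = 4×4 + 3
4 = 1×3 + 1
3 = 3×1 + 0
gcd = 1, so a unique solution mod 3018 exists.
Back-substitute for the Bézout coefficients:
1 = 4 − 3
1 = −19 + 5·4
1 = 5·118 − 31·19
1 = −31·137 + 36·118
1 = 36·392 − 103·137
1 = −103·1313 + 345·392
1 = 345·3018 − 793·1313
So 1313·(-793) ≡ 1 (mod 3018), giving 1313⁻¹ ≡ 2225.
x ≡ 1313⁻¹·2306 ≡ 2225·2306 ≡ 250 (mod 3018).

250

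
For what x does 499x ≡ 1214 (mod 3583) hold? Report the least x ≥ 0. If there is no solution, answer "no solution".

2135

First find gcd(499, 3583):
3583 = 7*499 + 90
499 = 5*90 + 49
90 = 1*49 + 41
49 = 1*41 + 8
41 = 5*8 + 1
8 = 8*1 + 0
gcd = 1, so a unique solution mod 3583 exists.
Back-substitute for the Bézout coefficients:
1 = 41 − 5·8
1 = −5·49 + 6·41
1 = 6·90 − 11·49
1 = −11·499 + 61·90
1 = 61·3583 − 438·499
So 499·(-438) ≡ 1 (mod 3583), giving 499⁻¹ ≡ 3145.
x ≡ 499⁻¹·1214 ≡ 3145·1214 ≡ 2135 (mod 3583).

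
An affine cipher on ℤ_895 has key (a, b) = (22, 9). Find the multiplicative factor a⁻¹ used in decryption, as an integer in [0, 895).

Apply the Euclidean algorithm to 895 and 22:
895 = 40*22 + 15
22 = 1*15 + 7
15 = 2*7 + 1
7 = 7*1 + 0
The gcd is 1. Working backward:
1 = 15 − 2·7
1 = −2·22 + 3·15
1 = 3·895 − 122·22
Hence 22⁻¹ ≡ -122 ≡ 773 (mod 895).

773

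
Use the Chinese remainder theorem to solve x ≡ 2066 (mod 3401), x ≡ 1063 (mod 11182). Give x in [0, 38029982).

26893773

Write x = 2066 + 3401·k. Then 3401·k ≡ 1063 − 2066 ≡ 10179 (mod 11182).
Need 3401⁻¹ mod 11182. Extended Euclid on (11182, 3401):
11182 = 3×3401 + 979
3401 = 3×979 + 464
979 = 2×464 + 51
464 = 9×51 + 5
51 = 10×5 + 1
5 = 5×1 + 0
Back-substitute:
1 = 51 − 10·5
1 = −10·464 + 91·51
1 = 91·979 − 192·464
1 = −192·3401 + 667·979
1 = 667·11182 − 2193·3401
3401⁻¹ ≡ 8989 (mod 11182), so k ≡ 8989·10179 ≡ 7907 (mod 11182).
x = 2066 + 3401·7907 = 26893773.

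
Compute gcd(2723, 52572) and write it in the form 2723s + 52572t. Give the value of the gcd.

1

Apply Euclid's algorithm to 52572 and 2723:
52572 = 19×2723 + 835
2723 = 3×835 + 218
835 = 3×218 + 181
218 = 1×181 + 37
181 = 4×37 + 33
37 = 1×33 + 4
33 = 8×4 + 1
4 = 4×1 + 0
gcd(2723, 52572) = 1.
Working backward:
1 = 33 − 8·4
1 = −8·37 + 9·33
1 = 9·181 − 44·37
1 = −44·218 + 53·181
1 = 53·835 − 203·218
1 = −203·2723 + 662·835
1 = 662·52572 − 12781·2723
So 1 = (662)·52572 + (-12781)·2723.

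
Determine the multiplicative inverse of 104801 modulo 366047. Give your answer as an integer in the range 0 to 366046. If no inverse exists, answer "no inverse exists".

273628

Extended Euclidean algorithm:
366047 = 3*104801 + 51644
104801 = 2*51644 + 1513
51644 = 34*1513 + 202
1513 = 7*202 + 99
202 = 2*99 + 4
99 = 24*4 + 3
4 = 1*3 + 1
3 = 3*1 + 0
The gcd is 1. Working backward:
1 = 4 − 3
1 = −99 + 25·4
1 = 25·202 − 51·99
1 = −51·1513 + 382·202
1 = 382·51644 − 13039·1513
1 = −13039·104801 + 26460·51644
1 = 26460·366047 − 92419·104801
Thus 104801·(-92419) ≡ 1 (mod 366047); reducing, -92419 mod 366047 = 273628.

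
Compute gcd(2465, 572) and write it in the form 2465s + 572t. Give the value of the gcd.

1

Euclidean algorithm:
2465 = 4×572 + 177
572 = 3×177 + 41
177 = 4×41 + 13
41 = 3×13 + 2
13 = 6×2 + 1
2 = 2×1 + 0
gcd(2465, 572) = 1.
Back-substituting:
1 = 13 − 6·2
1 = −6·41 + 19·13
1 = 19·177 − 82·41
1 = −82·572 + 265·177
1 = 265·2465 − 1142·572
So 1 = (265)·2465 + (-1142)·572.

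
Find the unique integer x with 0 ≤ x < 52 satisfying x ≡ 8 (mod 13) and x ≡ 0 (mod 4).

8

Write x = 8 + 13·k. Then 13·k ≡ 0 − 8 ≡ 0 (mod 4).
Need 13⁻¹ mod 4. Extended Euclid on (4, 1):
4 = 4×1 + 0
13⁻¹ ≡ 1 (mod 4), so k ≡ 1·0 ≡ 0 (mod 4).
x = 8 + 13·0 = 8.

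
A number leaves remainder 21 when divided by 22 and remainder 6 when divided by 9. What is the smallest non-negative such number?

87

Write x = 21 + 22·k. Then 22·k ≡ 6 − 21 ≡ 3 (mod 9).
Need 22⁻¹ mod 9. Extended Euclid on (9, 4):
9 = 2×4 + 1
4 = 4×1 + 0
Back-substitute:
1 = 9 − 2·4
22⁻¹ ≡ 7 (mod 9), so k ≡ 7·3 ≡ 3 (mod 9).
x = 21 + 22·3 = 87.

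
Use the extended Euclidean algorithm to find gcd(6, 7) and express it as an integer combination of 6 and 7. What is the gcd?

1

Repeated division:
7 = 1·6 + 1
6 = 6·1 + 0
gcd(6, 7) = 1.
Express as a combination:
1 = 7 − 6
So 1 = (1)·7 + (-1)·6.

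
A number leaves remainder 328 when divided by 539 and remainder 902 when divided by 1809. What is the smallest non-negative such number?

Write x = 328 + 539·k. Then 539·k ≡ 902 − 328 ≡ 574 (mod 1809).
Need 539⁻¹ mod 1809. Extended Euclid on (1809, 539):
1809 = 3×539 + 192
539 = 2×192 + 155
192 = 1×155 + 37
155 = 4×37 + 7
37 = 5×7 + 2
7 = 3×2 + 1
2 = 2×1 + 0
Back-substitute:
1 = 7 − 3·2
1 = −3·37 + 16·7
1 = 16·155 − 67·37
1 = −67·192 + 83·155
1 = 83·539 − 233·192
1 = −233·1809 + 782·539
539⁻¹ ≡ 782 (mod 1809), so k ≡ 782·574 ≡ 236 (mod 1809).
x = 328 + 539·236 = 127532.

127532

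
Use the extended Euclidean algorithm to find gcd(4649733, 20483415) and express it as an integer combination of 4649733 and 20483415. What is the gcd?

9

Euclidean algorithm:
20483415 = 4*4649733 + 1884483
4649733 = 2*1884483 + 880767
1884483 = 2*880767 + 122949
880767 = 7*122949 + 20124
122949 = 6*20124 + 2205
20124 = 9*2205 + 279
2205 = 7*279 + 252
279 = 1*252 + 27
252 = 9*27 + 9
27 = 3*9 + 0
gcd(4649733, 20483415) = 9.
Express as a combination:
9 = 252 − 9·27
9 = −9·279 + 10·252
9 = 10·2205 − 79·279
9 = −79·20124 + 721·2205
9 = 721·122949 − 4405·20124
9 = −4405·880767 + 31556·122949
9 = 31556·1884483 − 67517·880767
9 = −67517·4649733 + 166590·1884483
9 = 166590·20483415 − 733877·4649733
So 9 = (166590)·20483415 + (-733877)·4649733.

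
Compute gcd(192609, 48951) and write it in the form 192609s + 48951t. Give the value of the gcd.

Repeated division:
192609 = 3*48951 + 45756
48951 = 1*45756 + 3195
45756 = 14*3195 + 1026
3195 = 3*1026 + 117
1026 = 8*117 + 90
117 = 1*90 + 27
90 = 3*27 + 9
27 = 3*9 + 0
gcd(192609, 48951) = 9.
Express as a combination:
9 = 90 − 3·27
9 = −3·117 + 4·90
9 = 4·1026 − 35·117
9 = −35·3195 + 109·1026
9 = 109·45756 − 1561·3195
9 = −1561·48951 + 1670·45756
9 = 1670·192609 − 6571·48951
So 9 = (1670)·192609 + (-6571)·48951.

9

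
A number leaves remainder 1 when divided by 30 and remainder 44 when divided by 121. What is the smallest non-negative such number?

Write x = 1 + 30·k. Then 30·k ≡ 44 − 1 ≡ 43 (mod 121).
Need 30⁻¹ mod 121. Extended Euclid on (121, 30):
121 = 4×30 + 1
30 = 30×1 + 0
Back-substitute:
1 = 121 − 4·30
30⁻¹ ≡ 117 (mod 121), so k ≡ 117·43 ≡ 70 (mod 121).
x = 1 + 30·70 = 2101.

2101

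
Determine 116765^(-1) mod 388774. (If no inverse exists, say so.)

47133

gcd(388774, 116765) by repeated division:
388774 = 3·116765 + 38479
116765 = 3·38479 + 1328
38479 = 28·1328 + 1295
1328 = 1·1295 + 33
1295 = 39·33 + 8
33 = 4·8 + 1
8 = 8·1 + 0
The gcd is 1. Working backward:
1 = 33 − 4·8
1 = −4·1295 + 157·33
1 = 157·1328 − 161·1295
1 = −161·38479 + 4665·1328
1 = 4665·116765 − 14156·38479
1 = −14156·388774 + 47133·116765
So 116765·47133 ≡ 1 (mod 388774).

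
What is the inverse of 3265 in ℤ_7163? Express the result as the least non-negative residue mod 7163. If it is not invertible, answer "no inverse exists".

215

Run Euclid on (7163, 3265):
7163 = 2·3265 + 633
3265 = 5·633 + 100
633 = 6·100 + 33
100 = 3·33 + 1
33 = 33·1 + 0
The gcd is 1. Working backward:
1 = 100 − 3·33
1 = −3·633 + 19·100
1 = 19·3265 − 98·633
1 = −98·7163 + 215·3265
So 3265·215 ≡ 1 (mod 7163).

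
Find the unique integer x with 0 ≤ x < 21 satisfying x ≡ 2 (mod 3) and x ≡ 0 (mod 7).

14

Write x = 2 + 3·k. Then 3·k ≡ 0 − 2 ≡ 5 (mod 7).
Need 3⁻¹ mod 7. Extended Euclid on (7, 3):
7 = 2×3 + 1
3 = 3×1 + 0
Back-substitute:
1 = 7 − 2·3
3⁻¹ ≡ 5 (mod 7), so k ≡ 5·5 ≡ 4 (mod 7).
x = 2 + 3·4 = 14.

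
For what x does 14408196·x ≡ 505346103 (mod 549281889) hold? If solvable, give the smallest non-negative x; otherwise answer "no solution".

First find gcd(14408196, 549281889):
549281889 = 38*14408196 + 1770441
14408196 = 8*1770441 + 244668
1770441 = 7*244668 + 57765
244668 = 4*57765 + 13608
57765 = 4*13608 + 3333
13608 = 4*3333 + 276
3333 = 12*276 + 21
276 = 13*21 + 3
21 = 7*3 + 0
gcd = 3 and 3 | 505346103, so solutions exist. Divide through by 3: 4802732x ≡ 168448701 (mod 183093963).
Now find 4802732⁻¹ mod 183093963:
183093963 = 38×4802732 + 590147
4802732 = 8×590147 + 81556
590147 = 7×81556 + 19255
81556 = 4×19255 + 4536
19255 = 4×4536 + 1111
4536 = 4×1111 + 92
1111 = 12×92 + 7
92 = 13×7 + 1
7 = 7×1 + 0
Back-substitute:
1 = 92 − 13·7
1 = −13·1111 + 157·92
1 = 157·4536 − 641·1111
1 = −641·19255 + 2721·4536
1 = 2721·81556 − 11525·19255
1 = −11525·590147 + 83396·81556
1 = 83396·4802732 − 678693·590147
1 = −678693·183093963 + 25873730·4802732
So 4802732⁻¹ ≡ 25873730 (mod 183093963).
Then x ≡ 25873730·168448701 ≡ 49178280 (mod 183093963); the smallest non-negative solution is x = 49178280.

49178280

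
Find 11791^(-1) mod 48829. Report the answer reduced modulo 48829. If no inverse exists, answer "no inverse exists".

36981

Apply the Euclidean algorithm to 48829 and 11791:
48829 = 4×11791 + 1665
11791 = 7×1665 + 136
1665 = 12×136 + 33
136 = 4×33 + 4
33 = 8×4 + 1
4 = 4×1 + 0
gcd = 1, so the inverse exists. Back-substitute:
1 = 33 − 8·4
1 = −8·136 + 33·33
1 = 33·1665 − 404·136
1 = −404·11791 + 2861·1665
1 = 2861·48829 − 11848·11791
So 11791·(-11848) ≡ 1 (mod 48829), and -11848 ≡ 36981 (mod 48829).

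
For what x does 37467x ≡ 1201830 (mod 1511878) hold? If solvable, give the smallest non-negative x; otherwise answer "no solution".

136342

First find gcd(37467, 1511878):
1511878 = 40·37467 + 13198
37467 = 2·13198 + 11071
13198 = 1·11071 + 2127
11071 = 5·2127 + 436
2127 = 4·436 + 383
436 = 1·383 + 53
383 = 7·53 + 12
53 = 4·12 + 5
12 = 2·5 + 2
5 = 2·2 + 1
2 = 2·1 + 0
gcd = 1, so a unique solution mod 1511878 exists.
Back-substitute for the Bézout coefficients:
1 = 5 − 2·2
1 = −2·12 + 5·5
1 = 5·53 − 22·12
1 = −22·383 + 159·53
1 = 159·436 − 181·383
1 = −181·2127 + 883·436
1 = 883·11071 − 4596·2127
1 = −4596·13198 + 5479·11071
1 = 5479·37467 − 15554·13198
1 = −15554·1511878 + 627639·37467
So 37467·(627639) ≡ 1 (mod 1511878), giving 37467⁻¹ ≡ 627639.
x ≡ 37467⁻¹·1201830 ≡ 627639·1201830 ≡ 136342 (mod 1511878).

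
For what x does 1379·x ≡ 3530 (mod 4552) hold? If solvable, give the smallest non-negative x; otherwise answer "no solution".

1894

First find gcd(1379, 4552):
4552 = 3*1379 + 415
1379 = 3*415 + 134
415 = 3*134 + 13
134 = 10*13 + 4
13 = 3*4 + 1
4 = 4*1 + 0
gcd = 1, so a unique solution mod 4552 exists.
Back-substitute for the Bézout coefficients:
1 = 13 − 3·4
1 = −3·134 + 31·13
1 = 31·415 − 96·134
1 = −96·1379 + 319·415
1 = 319·4552 − 1053·1379
So 1379·(-1053) ≡ 1 (mod 4552), giving 1379⁻¹ ≡ 3499.
x ≡ 1379⁻¹·3530 ≡ 3499·3530 ≡ 1894 (mod 4552).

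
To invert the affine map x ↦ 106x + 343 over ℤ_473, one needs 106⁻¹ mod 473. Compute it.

Run Euclid on (473, 106):
473 = 4·106 + 49
106 = 2·49 + 8
49 = 6·8 + 1
8 = 8·1 + 0
The gcd is 1. Working backward:
1 = 49 − 6·8
1 = −6·106 + 13·49
1 = 13·473 − 58·106
Hence 106⁻¹ ≡ -58 ≡ 415 (mod 473).

415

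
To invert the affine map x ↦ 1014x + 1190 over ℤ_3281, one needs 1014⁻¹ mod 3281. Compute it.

1867

Run Euclid on (3281, 1014):
3281 = 3×1014 + 239
1014 = 4×239 + 58
239 = 4×58 + 7
58 = 8×7 + 2
7 = 3×2 + 1
2 = 2×1 + 0
gcd = 1, so the inverse exists. Back-substitute:
1 = 7 − 3·2
1 = −3·58 + 25·7
1 = 25·239 − 103·58
1 = −103·1014 + 437·239
1 = 437·3281 − 1414·1014
Hence 1014⁻¹ ≡ -1414 ≡ 1867 (mod 3281).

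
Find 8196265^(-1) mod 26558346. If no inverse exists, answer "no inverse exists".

11622559

Apply the Euclidean algorithm to 26558346 and 8196265:
26558346 = 3×8196265 + 1969551
8196265 = 4×1969551 + 318061
1969551 = 6×318061 + 61185
318061 = 5×61185 + 12136
61185 = 5×12136 + 505
12136 = 24×505 + 16
505 = 31×16 + 9
16 = 1×9 + 7
9 = 1×7 + 2
7 = 3×2 + 1
2 = 2×1 + 0
The gcd is 1. Working backward:
1 = 7 − 3·2
1 = −3·9 + 4·7
1 = 4·16 − 7·9
1 = −7·505 + 221·16
1 = 221·12136 − 5311·505
1 = −5311·61185 + 26776·12136
1 = 26776·318061 − 139191·61185
1 = −139191·1969551 + 861922·318061
1 = 861922·8196265 − 3586879·1969551
1 = −3586879·26558346 + 11622559·8196265
So 8196265·11622559 ≡ 1 (mod 26558346).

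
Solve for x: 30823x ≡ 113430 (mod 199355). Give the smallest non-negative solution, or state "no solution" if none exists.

gcd(30823, 199355):
199355 = 6×30823 + 14417
30823 = 2×14417 + 1989
14417 = 7×1989 + 494
1989 = 4×494 + 13
494 = 38×13 + 0
gcd = 13, but 13 ∤ 113430, so the congruence has no solution.

no solution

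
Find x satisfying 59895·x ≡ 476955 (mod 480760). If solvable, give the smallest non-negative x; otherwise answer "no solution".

54405

First find gcd(59895, 480760):
480760 = 8×59895 + 1600
59895 = 37×1600 + 695
1600 = 2×695 + 210
695 = 3×210 + 65
210 = 3×65 + 15
65 = 4×15 + 5
15 = 3×5 + 0
gcd = 5 and 5 | 476955, so solutions exist. Divide through by 5: 11979x ≡ 95391 (mod 96152).
Now find 11979⁻¹ mod 96152:
96152 = 8*11979 + 320
11979 = 37*320 + 139
320 = 2*139 + 42
139 = 3*42 + 13
42 = 3*13 + 3
13 = 4*3 + 1
3 = 3*1 + 0
Back-substitute:
1 = 13 − 4·3
1 = −4·42 + 13·13
1 = 13·139 − 43·42
1 = −43·320 + 99·139
1 = 99·11979 − 3706·320
1 = −3706·96152 + 29747·11979
So 11979⁻¹ ≡ 29747 (mod 96152).
Then x ≡ 29747·95391 ≡ 54405 (mod 96152); the smallest non-negative solution is x = 54405.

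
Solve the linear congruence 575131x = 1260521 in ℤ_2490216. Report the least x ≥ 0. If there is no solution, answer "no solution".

1262003

First find gcd(575131, 2490216):
2490216 = 4×575131 + 189692
575131 = 3×189692 + 6055
189692 = 31×6055 + 1987
6055 = 3×1987 + 94
1987 = 21×94 + 13
94 = 7×13 + 3
13 = 4×3 + 1
3 = 3×1 + 0
gcd = 1, so a unique solution mod 2490216 exists.
Back-substitute for the Bézout coefficients:
1 = 13 − 4·3
1 = −4·94 + 29·13
1 = 29·1987 − 613·94
1 = −613·6055 + 1868·1987
1 = 1868·189692 − 58521·6055
1 = −58521·575131 + 177431·189692
1 = 177431·2490216 − 768245·575131
So 575131·(-768245) ≡ 1 (mod 2490216), giving 575131⁻¹ ≡ 1721971.
x ≡ 575131⁻¹·1260521 ≡ 1721971·1260521 ≡ 1262003 (mod 2490216).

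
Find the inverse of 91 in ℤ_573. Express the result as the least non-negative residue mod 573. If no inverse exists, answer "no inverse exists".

Extended Euclidean algorithm:
573 = 6·91 + 27
91 = 3·27 + 10
27 = 2·10 + 7
10 = 1·7 + 3
7 = 2·3 + 1
3 = 3·1 + 0
Since gcd(91, 573) = 1, back-substitute to write 1 as a combination:
1 = 7 − 2·3
1 = −2·10 + 3·7
1 = 3·27 − 8·10
1 = −8·91 + 27·27
1 = 27·573 − 170·91
Thus 91·(-170) ≡ 1 (mod 573); reducing, -170 mod 573 = 403.

403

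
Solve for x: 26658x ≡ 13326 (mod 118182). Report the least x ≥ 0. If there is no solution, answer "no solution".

15313

First find gcd(26658, 118182):
118182 = 4·26658 + 11550
26658 = 2·11550 + 3558
11550 = 3·3558 + 876
3558 = 4·876 + 54
876 = 16·54 + 12
54 = 4·12 + 6
12 = 2·6 + 0
gcd = 6 and 6 | 13326, so solutions exist. Divide through by 6: 4443x ≡ 2221 (mod 19697).
Now find 4443⁻¹ mod 19697:
19697 = 4*4443 + 1925
4443 = 2*1925 + 593
1925 = 3*593 + 146
593 = 4*146 + 9
146 = 16*9 + 2
9 = 4*2 + 1
2 = 2*1 + 0
Back-substitute:
1 = 9 − 4·2
1 = −4·146 + 65·9
1 = 65·593 − 264·146
1 = −264·1925 + 857·593
1 = 857·4443 − 1978·1925
1 = −1978·19697 + 8769·4443
So 4443⁻¹ ≡ 8769 (mod 19697).
Then x ≡ 8769·2221 ≡ 15313 (mod 19697); the smallest non-negative solution is x = 15313.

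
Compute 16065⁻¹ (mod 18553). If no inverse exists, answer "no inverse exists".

Apply the Euclidean algorithm to 18553 and 16065:
18553 = 1×16065 + 2488
16065 = 6×2488 + 1137
2488 = 2×1137 + 214
1137 = 5×214 + 67
214 = 3×67 + 13
67 = 5×13 + 2
13 = 6×2 + 1
2 = 2×1 + 0
The gcd is 1. Working backward:
1 = 13 − 6·2
1 = −6·67 + 31·13
1 = 31·214 − 99·67
1 = −99·1137 + 526·214
1 = 526·2488 − 1151·1137
1 = −1151·16065 + 7432·2488
1 = 7432·18553 − 8583·16065
So 16065·(-8583) ≡ 1 (mod 18553), and -8583 ≡ 9970 (mod 18553).

9970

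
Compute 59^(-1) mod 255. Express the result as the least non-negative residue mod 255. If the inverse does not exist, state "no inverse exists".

Run Euclid on (255, 59):
255 = 4·59 + 19
59 = 3·19 + 2
19 = 9·2 + 1
2 = 2·1 + 0
gcd = 1, so the inverse exists. Back-substitute:
1 = 19 − 9·2
1 = −9·59 + 28·19
1 = 28·255 − 121·59
Hence 59⁻¹ ≡ -121 ≡ 134 (mod 255).

134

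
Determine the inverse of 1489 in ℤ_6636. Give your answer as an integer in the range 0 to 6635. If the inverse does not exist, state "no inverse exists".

3601

gcd(6636, 1489) by repeated division:
6636 = 4×1489 + 680
1489 = 2×680 + 129
680 = 5×129 + 35
129 = 3×35 + 24
35 = 1×24 + 11
24 = 2×11 + 2
11 = 5×2 + 1
2 = 2×1 + 0
The gcd is 1. Working backward:
1 = 11 − 5·2
1 = −5·24 + 11·11
1 = 11·35 − 16·24
1 = −16·129 + 59·35
1 = 59·680 − 311·129
1 = −311·1489 + 681·680
1 = 681·6636 − 3035·1489
So 1489·(-3035) ≡ 1 (mod 6636), and -3035 ≡ 3601 (mod 6636).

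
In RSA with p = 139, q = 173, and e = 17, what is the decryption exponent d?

5585

φ(n) = (p−1)(q−1) = 138·172 = 23736.
Need d with 17·d ≡ 1 (mod 23736). Apply the extended Euclidean algorithm:
23736 = 1396×17 + 4
17 = 4×4 + 1
4 = 4×1 + 0
Back-substitute:
1 = 17 − 4·4
1 = −4·23736 + 5585·17
So 17·5585 ≡ 1 (mod 23736), hence d = 5585.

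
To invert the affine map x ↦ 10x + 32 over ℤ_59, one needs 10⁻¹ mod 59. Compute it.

6

Run Euclid on (59, 10):
59 = 5*10 + 9
10 = 1*9 + 1
9 = 9*1 + 0
The gcd is 1. Working backward:
1 = 10 − 9
1 = −59 + 6·10
So 10·6 ≡ 1 (mod 59).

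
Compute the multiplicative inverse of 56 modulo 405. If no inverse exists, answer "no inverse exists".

gcd(405, 56) by repeated division:
405 = 7·56 + 13
56 = 4·13 + 4
13 = 3·4 + 1
4 = 4·1 + 0
gcd = 1, so the inverse exists. Back-substitute:
1 = 13 − 3·4
1 = −3·56 + 13·13
1 = 13·405 − 94·56
Thus 56·(-94) ≡ 1 (mod 405); reducing, -94 mod 405 = 311.

311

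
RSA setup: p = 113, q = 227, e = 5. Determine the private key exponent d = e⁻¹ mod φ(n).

10125

φ(n) = (p−1)(q−1) = 112·226 = 25312.
Need d with 5·d ≡ 1 (mod 25312). Apply the extended Euclidean algorithm:
25312 = 5062·5 + 2
5 = 2·2 + 1
2 = 2·1 + 0
Back-substitute:
1 = 5 − 2·2
1 = −2·25312 + 10125·5
So 5·10125 ≡ 1 (mod 25312), hence d = 10125.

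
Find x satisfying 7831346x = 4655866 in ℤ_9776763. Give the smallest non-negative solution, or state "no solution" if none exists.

280322

First find gcd(7831346, 9776763):
9776763 = 1·7831346 + 1945417
7831346 = 4·1945417 + 49678
1945417 = 39·49678 + 7975
49678 = 6·7975 + 1828
7975 = 4·1828 + 663
1828 = 2·663 + 502
663 = 1·502 + 161
502 = 3·161 + 19
161 = 8·19 + 9
19 = 2·9 + 1
9 = 9·1 + 0
gcd = 1, so a unique solution mod 9776763 exists.
Back-substitute for the Bézout coefficients:
1 = 19 − 2·9
1 = −2·161 + 17·19
1 = 17·502 − 53·161
1 = −53·663 + 70·502
1 = 70·1828 − 193·663
1 = −193·7975 + 842·1828
1 = 842·49678 − 5245·7975
1 = −5245·1945417 + 205397·49678
1 = 205397·7831346 − 826833·1945417
1 = −826833·9776763 + 1032230·7831346
So 7831346·(1032230) ≡ 1 (mod 9776763), giving 7831346⁻¹ ≡ 1032230.
x ≡ 7831346⁻¹·4655866 ≡ 1032230·4655866 ≡ 280322 (mod 9776763).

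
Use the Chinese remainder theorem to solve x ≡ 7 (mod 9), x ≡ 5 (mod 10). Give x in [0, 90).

25

Write x = 7 + 9·k. Then 9·k ≡ 5 − 7 ≡ 8 (mod 10).
Need 9⁻¹ mod 10. Extended Euclid on (10, 9):
10 = 1·9 + 1
9 = 9·1 + 0
Back-substitute:
1 = 10 − 9
9⁻¹ ≡ 9 (mod 10), so k ≡ 9·8 ≡ 2 (mod 10).
x = 7 + 9·2 = 25.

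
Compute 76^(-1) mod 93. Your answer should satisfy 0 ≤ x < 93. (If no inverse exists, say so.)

Extended Euclidean algorithm:
93 = 1*76 + 17
76 = 4*17 + 8
17 = 2*8 + 1
8 = 8*1 + 0
Since gcd(76, 93) = 1, back-substitute to write 1 as a combination:
1 = 17 − 2·8
1 = −2·76 + 9·17
1 = 9·93 − 11·76
Thus 76·(-11) ≡ 1 (mod 93); reducing, -11 mod 93 = 82.

82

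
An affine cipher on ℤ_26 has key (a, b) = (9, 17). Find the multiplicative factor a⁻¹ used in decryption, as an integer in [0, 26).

Run Euclid on (26, 9):
26 = 2·9 + 8
9 = 1·8 + 1
8 = 8·1 + 0
gcd = 1, so the inverse exists. Back-substitute:
1 = 9 − 8
1 = −26 + 3·9
So 9·3 ≡ 1 (mod 26).

3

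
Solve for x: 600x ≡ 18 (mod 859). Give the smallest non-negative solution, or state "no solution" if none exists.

First find gcd(600, 859):
859 = 1*600 + 259
600 = 2*259 + 82
259 = 3*82 + 13
82 = 6*13 + 4
13 = 3*4 + 1
4 = 4*1 + 0
gcd = 1, so a unique solution mod 859 exists.
Back-substitute for the Bézout coefficients:
1 = 13 − 3·4
1 = −3·82 + 19·13
1 = 19·259 − 60·82
1 = −60·600 + 139·259
1 = 139·859 − 199·600
So 600·(-199) ≡ 1 (mod 859), giving 600⁻¹ ≡ 660.
x ≡ 600⁻¹·18 ≡ 660·18 ≡ 713 (mod 859).

713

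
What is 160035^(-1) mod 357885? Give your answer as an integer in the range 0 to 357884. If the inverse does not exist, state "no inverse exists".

Compute gcd(160035, 357885):
357885 = 2·160035 + 37815
160035 = 4·37815 + 8775
37815 = 4·8775 + 2715
8775 = 3·2715 + 630
2715 = 4·630 + 195
630 = 3·195 + 45
195 = 4·45 + 15
45 = 3·15 + 0
gcd(160035, 357885) = 15 ≠ 1, so 160035 has no multiplicative inverse modulo 357885.

no inverse exists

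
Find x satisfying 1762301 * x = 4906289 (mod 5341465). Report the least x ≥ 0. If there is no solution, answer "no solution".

4717884

First find gcd(1762301, 5341465):
5341465 = 3×1762301 + 54562
1762301 = 32×54562 + 16317
54562 = 3×16317 + 5611
16317 = 2×5611 + 5095
5611 = 1×5095 + 516
5095 = 9×516 + 451
516 = 1×451 + 65
451 = 6×65 + 61
65 = 1×61 + 4
61 = 15×4 + 1
4 = 4×1 + 0
gcd = 1, so a unique solution mod 5341465 exists.
Back-substitute for the Bézout coefficients:
1 = 61 − 15·4
1 = −15·65 + 16·61
1 = 16·451 − 111·65
1 = −111·516 + 127·451
1 = 127·5095 − 1254·516
1 = −1254·5611 + 1381·5095
1 = 1381·16317 − 4016·5611
1 = −4016·54562 + 13429·16317
1 = 13429·1762301 − 433744·54562
1 = −433744·5341465 + 1314661·1762301
So 1762301·(1314661) ≡ 1 (mod 5341465), giving 1762301⁻¹ ≡ 1314661.
x ≡ 1762301⁻¹·4906289 ≡ 1314661·4906289 ≡ 4717884 (mod 5341465).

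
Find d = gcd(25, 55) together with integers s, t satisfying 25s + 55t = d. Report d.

5

Euclidean algorithm:
55 = 2×25 + 5
25 = 5×5 + 0
gcd(25, 55) = 5.
Working backward:
5 = 55 − 2·25
So 5 = (1)·55 + (-2)·25.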